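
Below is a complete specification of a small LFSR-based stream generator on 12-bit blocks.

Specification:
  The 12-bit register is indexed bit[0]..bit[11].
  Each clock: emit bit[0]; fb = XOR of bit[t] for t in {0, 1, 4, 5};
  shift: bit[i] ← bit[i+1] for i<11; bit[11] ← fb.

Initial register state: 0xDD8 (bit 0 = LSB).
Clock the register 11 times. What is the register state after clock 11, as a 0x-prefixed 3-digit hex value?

0xE0F

reg_0 = 0xDD8
clock 1: out=0, reg = 0xEEC
clock 2: out=0, reg = 0xF76
clock 3: out=0, reg = 0xFBB
clock 4: out=1, reg = 0x7DD
clock 5: out=1, reg = 0x3EE
clock 6: out=0, reg = 0x1F7
clock 7: out=1, reg = 0x0FB
clock 8: out=1, reg = 0x07D
clock 9: out=1, reg = 0x83E
clock 10: out=0, reg = 0xC1F
clock 11: out=1, reg = 0xE0F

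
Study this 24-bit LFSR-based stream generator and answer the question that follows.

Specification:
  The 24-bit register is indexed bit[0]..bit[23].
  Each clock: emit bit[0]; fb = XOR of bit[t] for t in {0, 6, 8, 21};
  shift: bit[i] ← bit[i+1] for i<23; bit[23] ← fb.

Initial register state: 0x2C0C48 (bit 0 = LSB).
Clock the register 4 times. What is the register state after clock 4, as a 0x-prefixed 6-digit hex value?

0x42C0C4

reg_0 = 0x2C0C48
clock 1: out=0, reg = 0x160624
clock 2: out=0, reg = 0x0B0312
clock 3: out=0, reg = 0x858189
clock 4: out=1, reg = 0x42C0C4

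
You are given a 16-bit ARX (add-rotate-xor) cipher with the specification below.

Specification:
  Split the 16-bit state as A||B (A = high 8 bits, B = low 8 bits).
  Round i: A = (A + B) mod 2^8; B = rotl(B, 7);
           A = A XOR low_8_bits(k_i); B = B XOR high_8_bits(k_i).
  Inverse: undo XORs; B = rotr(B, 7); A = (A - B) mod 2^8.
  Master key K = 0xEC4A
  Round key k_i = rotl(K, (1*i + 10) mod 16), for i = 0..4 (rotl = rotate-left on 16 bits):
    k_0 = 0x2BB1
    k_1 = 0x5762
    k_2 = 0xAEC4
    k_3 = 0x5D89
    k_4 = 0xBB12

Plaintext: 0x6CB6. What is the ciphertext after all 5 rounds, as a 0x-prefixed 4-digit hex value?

0x6753

s_0 = plaintext = 0x6CB6
s_1 = Round(s_0, k_0) = 0x9370
s_2 = Round(s_1, k_1) = 0x616F
s_3 = Round(s_2, k_2) = 0x1419
s_4 = Round(s_3, k_3) = 0xA4D1
s_5 = Round(s_4, k_4) = 0x6753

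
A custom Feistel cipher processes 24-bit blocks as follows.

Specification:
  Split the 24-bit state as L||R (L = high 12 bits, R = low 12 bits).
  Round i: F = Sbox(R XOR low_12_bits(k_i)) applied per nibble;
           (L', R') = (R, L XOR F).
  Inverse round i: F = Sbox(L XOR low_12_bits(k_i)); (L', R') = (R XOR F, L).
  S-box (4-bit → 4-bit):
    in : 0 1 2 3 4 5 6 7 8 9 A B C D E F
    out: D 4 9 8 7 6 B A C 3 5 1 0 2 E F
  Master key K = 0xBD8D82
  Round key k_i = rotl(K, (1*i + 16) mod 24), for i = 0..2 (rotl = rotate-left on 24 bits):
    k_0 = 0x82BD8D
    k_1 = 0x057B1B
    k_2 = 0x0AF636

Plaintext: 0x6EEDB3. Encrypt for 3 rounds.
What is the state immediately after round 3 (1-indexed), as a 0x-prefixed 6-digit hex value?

s_0 = plaintext = 0x6EEDB3
s_1 = Round(s_0, k_0) = 0xDB3B60
s_2 = Round(s_1, k_1) = 0xB60012
s_3 = Round(s_2, k_2) = 0x0120F7

0x0120F7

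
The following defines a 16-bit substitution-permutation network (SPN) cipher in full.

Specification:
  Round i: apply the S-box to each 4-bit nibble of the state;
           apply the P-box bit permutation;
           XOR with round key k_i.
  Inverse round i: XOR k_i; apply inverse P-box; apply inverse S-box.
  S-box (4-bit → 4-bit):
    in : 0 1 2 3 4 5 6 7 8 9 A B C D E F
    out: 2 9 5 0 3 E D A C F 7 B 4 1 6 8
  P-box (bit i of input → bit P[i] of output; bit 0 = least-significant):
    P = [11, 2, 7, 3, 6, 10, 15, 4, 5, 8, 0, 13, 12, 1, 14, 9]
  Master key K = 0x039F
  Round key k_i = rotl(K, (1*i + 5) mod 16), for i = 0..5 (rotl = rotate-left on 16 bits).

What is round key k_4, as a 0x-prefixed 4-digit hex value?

0x3E07

K = 0x039F
k_0 = rotl(K, (1*0+5) mod 16) = rotl(K, 5) = 0x73E0
k_1 = rotl(K, (1*1+5) mod 16) = rotl(K, 6) = 0xE7C0
k_2 = rotl(K, (1*2+5) mod 16) = rotl(K, 7) = 0xCF81
k_3 = rotl(K, (1*3+5) mod 16) = rotl(K, 8) = 0x9F03
k_4 = rotl(K, (1*4+5) mod 16) = rotl(K, 9) = 0x3E07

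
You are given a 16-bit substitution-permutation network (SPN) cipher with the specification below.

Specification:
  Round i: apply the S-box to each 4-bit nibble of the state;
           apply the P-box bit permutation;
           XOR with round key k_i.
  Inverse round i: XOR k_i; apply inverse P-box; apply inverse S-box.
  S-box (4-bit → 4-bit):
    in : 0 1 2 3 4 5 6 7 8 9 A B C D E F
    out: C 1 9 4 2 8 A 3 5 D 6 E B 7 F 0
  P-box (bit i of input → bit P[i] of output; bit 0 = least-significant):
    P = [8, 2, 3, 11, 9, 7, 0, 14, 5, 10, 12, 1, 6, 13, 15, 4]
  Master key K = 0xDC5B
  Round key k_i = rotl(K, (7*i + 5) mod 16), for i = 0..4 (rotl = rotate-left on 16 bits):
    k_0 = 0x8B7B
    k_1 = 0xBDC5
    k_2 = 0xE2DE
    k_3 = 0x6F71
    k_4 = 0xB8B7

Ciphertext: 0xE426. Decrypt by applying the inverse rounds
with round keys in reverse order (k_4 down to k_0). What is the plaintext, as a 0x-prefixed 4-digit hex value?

0x2DEA

s_0 = ciphertext = 0xE426
s_1 = InvRound(s_0, k_4) = 0x5AB5
s_2 = InvRound(s_1, k_3) = 0x7A47
s_3 = InvRound(s_2, k_2) = 0x03A0
s_4 = InvRound(s_3, k_1) = 0xDD86
s_5 = InvRound(s_4, k_0) = 0x2DEA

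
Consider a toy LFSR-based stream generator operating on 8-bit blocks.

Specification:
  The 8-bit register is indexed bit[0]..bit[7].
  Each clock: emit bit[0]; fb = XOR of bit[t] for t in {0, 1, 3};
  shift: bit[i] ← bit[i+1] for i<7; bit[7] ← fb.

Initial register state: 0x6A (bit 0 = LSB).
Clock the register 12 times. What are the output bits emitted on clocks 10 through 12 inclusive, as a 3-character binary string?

reg_0 = 0x6A
clock 1: out=0, reg = 0x35
clock 2: out=1, reg = 0x9A
clock 3: out=0, reg = 0x4D
clock 4: out=1, reg = 0x26
clock 5: out=0, reg = 0x93
clock 6: out=1, reg = 0x49
clock 7: out=1, reg = 0x24
clock 8: out=0, reg = 0x12
clock 9: out=0, reg = 0x89
clock 10: out=1, reg = 0x44
clock 11: out=0, reg = 0x22
clock 12: out=0, reg = 0x91

100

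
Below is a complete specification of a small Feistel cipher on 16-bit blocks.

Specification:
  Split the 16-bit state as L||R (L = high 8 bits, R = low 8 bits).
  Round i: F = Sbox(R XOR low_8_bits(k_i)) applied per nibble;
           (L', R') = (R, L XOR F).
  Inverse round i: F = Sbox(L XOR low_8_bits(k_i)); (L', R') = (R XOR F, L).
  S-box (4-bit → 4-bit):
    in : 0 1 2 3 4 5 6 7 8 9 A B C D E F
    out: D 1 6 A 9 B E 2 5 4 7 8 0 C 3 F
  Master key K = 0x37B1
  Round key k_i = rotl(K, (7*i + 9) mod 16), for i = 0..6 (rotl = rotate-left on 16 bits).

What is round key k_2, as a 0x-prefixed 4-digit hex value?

K = 0x37B1
k_0 = rotl(K, (7*0+9) mod 16) = rotl(K, 9) = 0x626F
k_1 = rotl(K, (7*1+9) mod 16) = rotl(K, 0) = 0x37B1
k_2 = rotl(K, (7*2+9) mod 16) = rotl(K, 7) = 0xD89B

0xD89B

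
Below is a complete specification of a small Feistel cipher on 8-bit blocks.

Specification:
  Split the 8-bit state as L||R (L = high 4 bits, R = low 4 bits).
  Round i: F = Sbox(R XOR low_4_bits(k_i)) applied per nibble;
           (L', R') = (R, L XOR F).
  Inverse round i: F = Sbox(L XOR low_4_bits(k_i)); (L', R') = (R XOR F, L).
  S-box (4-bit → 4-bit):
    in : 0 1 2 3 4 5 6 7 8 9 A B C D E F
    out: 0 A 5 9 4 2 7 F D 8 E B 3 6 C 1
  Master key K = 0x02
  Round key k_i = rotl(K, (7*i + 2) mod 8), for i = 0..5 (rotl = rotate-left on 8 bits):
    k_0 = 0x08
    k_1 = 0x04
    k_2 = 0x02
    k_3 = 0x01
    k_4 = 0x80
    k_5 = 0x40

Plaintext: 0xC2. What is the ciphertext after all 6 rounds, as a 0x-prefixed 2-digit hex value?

s_0 = plaintext = 0xC2
s_1 = Round(s_0, k_0) = 0x22
s_2 = Round(s_1, k_1) = 0x25
s_3 = Round(s_2, k_2) = 0x5D
s_4 = Round(s_3, k_3) = 0xD6
s_5 = Round(s_4, k_4) = 0x6A
s_6 = Round(s_5, k_5) = 0xA8

0xA8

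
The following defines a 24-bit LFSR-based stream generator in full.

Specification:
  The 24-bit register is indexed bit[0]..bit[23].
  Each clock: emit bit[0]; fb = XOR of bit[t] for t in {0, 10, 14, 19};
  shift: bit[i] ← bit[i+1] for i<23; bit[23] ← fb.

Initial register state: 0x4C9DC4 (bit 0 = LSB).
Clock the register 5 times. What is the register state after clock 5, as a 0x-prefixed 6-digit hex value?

reg_0 = 0x4C9DC4
clock 1: out=0, reg = 0x264EE2
clock 2: out=0, reg = 0x132771
clock 3: out=1, reg = 0x0993B8
clock 4: out=0, reg = 0x84C9DC
clock 5: out=0, reg = 0xC264EE

0xC264EE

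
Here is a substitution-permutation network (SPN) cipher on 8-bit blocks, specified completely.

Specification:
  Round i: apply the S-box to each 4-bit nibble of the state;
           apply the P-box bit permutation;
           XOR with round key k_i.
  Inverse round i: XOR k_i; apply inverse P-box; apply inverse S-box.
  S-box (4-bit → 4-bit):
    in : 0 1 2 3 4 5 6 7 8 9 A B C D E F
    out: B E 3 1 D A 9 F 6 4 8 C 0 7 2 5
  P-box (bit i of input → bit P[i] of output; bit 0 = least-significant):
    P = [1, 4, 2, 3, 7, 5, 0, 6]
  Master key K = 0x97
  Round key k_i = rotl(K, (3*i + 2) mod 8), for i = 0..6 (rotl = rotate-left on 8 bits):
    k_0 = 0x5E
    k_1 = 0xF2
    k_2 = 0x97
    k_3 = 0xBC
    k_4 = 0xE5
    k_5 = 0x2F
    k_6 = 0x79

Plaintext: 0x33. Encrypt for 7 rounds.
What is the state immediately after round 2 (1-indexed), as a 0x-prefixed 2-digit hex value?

0x53

s_0 = plaintext = 0x33
s_1 = Round(s_0, k_0) = 0xDC
s_2 = Round(s_1, k_1) = 0x53
s_3 = Round(s_2, k_2) = 0xF5
s_4 = Round(s_3, k_3) = 0x25
s_5 = Round(s_4, k_4) = 0x5D
s_6 = Round(s_5, k_5) = 0x59
s_7 = Round(s_6, k_6) = 0x1D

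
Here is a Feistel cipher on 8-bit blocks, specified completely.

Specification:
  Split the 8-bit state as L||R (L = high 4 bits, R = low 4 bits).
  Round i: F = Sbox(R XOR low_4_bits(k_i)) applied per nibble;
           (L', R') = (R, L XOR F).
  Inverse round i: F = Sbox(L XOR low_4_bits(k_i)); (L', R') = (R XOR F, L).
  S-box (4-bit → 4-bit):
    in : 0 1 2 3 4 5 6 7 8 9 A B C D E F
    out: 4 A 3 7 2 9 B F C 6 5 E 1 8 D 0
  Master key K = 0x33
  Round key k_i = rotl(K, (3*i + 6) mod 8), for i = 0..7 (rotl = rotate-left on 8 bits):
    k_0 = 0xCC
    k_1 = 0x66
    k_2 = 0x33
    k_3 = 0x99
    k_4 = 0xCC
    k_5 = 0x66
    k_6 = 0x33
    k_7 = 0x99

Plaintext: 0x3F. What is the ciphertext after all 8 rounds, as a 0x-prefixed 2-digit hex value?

s_0 = plaintext = 0x3F
s_1 = Round(s_0, k_0) = 0xF4
s_2 = Round(s_1, k_1) = 0x4C
s_3 = Round(s_2, k_2) = 0xC4
s_4 = Round(s_3, k_3) = 0x44
s_5 = Round(s_4, k_4) = 0x48
s_6 = Round(s_5, k_5) = 0x89
s_7 = Round(s_6, k_6) = 0x9D
s_8 = Round(s_7, k_7) = 0xDB

0xDB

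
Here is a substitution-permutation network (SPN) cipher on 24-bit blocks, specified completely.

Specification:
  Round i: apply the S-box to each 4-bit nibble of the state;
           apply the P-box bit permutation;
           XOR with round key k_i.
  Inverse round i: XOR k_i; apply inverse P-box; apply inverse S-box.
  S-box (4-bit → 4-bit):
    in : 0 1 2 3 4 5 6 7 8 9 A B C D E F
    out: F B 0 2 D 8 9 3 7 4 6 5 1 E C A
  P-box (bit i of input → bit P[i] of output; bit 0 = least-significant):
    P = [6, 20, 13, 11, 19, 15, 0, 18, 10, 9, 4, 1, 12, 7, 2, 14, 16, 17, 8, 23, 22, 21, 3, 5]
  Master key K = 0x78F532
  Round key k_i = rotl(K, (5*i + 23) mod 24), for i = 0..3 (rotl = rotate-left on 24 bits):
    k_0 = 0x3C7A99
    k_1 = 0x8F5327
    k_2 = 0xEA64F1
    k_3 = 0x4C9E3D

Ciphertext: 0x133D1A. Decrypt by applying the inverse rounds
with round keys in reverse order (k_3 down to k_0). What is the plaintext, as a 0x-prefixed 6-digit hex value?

s_0 = ciphertext = 0x133D1A
s_1 = InvRound(s_0, k_3) = 0x689F0A
s_2 = InvRound(s_1, k_2) = 0xED1DA4
s_3 = InvRound(s_2, k_1) = 0x73F195
s_4 = InvRound(s_3, k_0) = 0xB89315

0xB89315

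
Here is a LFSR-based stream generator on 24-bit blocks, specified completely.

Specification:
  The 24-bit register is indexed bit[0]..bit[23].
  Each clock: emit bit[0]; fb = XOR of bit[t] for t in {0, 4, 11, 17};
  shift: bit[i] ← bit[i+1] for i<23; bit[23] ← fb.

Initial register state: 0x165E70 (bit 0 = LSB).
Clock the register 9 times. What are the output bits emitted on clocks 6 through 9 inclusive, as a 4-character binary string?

1100

reg_0 = 0x165E70
clock 1: out=0, reg = 0x8B2F38
clock 2: out=0, reg = 0xC5979C
clock 3: out=0, reg = 0xE2CBCE
clock 4: out=0, reg = 0x7165E7
clock 5: out=1, reg = 0xB8B2F3
clock 6: out=1, reg = 0x5C5979
clock 7: out=1, reg = 0xAE2CBC
clock 8: out=0, reg = 0xD7165E
clock 9: out=0, reg = 0x6B8B2F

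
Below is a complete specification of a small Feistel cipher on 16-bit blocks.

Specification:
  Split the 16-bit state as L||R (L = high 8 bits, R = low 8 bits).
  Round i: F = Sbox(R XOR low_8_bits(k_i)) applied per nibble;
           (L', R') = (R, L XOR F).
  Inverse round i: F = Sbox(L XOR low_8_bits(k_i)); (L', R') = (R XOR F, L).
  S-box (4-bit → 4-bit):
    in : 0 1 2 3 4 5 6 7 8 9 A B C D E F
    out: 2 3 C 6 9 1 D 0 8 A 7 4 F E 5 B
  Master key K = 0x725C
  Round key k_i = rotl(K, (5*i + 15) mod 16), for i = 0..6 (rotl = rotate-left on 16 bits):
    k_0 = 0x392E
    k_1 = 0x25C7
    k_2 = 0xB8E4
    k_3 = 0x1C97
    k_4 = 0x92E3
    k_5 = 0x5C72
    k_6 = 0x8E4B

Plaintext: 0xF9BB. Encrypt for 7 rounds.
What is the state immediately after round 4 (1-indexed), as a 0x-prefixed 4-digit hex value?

s_0 = plaintext = 0xF9BB
s_1 = Round(s_0, k_0) = 0xBB58
s_2 = Round(s_1, k_1) = 0x5810
s_3 = Round(s_2, k_2) = 0x10E1
s_4 = Round(s_3, k_3) = 0xE11D
s_5 = Round(s_4, k_4) = 0x1D54
s_6 = Round(s_5, k_5) = 0x54D0
s_7 = Round(s_6, k_6) = 0xD0F0

0xE11D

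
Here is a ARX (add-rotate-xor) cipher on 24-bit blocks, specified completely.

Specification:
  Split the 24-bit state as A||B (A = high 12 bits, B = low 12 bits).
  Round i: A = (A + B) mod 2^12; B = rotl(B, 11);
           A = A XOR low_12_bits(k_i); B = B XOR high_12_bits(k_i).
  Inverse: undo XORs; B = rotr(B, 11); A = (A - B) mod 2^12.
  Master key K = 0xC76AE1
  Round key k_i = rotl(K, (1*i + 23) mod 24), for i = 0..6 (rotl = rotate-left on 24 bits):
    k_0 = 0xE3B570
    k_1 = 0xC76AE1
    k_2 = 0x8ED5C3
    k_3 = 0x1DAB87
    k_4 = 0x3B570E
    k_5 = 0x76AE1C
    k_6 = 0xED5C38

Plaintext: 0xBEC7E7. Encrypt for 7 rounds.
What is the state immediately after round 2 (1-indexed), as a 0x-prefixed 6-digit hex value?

0x68AE92

s_0 = plaintext = 0xBEC7E7
s_1 = Round(s_0, k_0) = 0x6A35C8
s_2 = Round(s_1, k_1) = 0x68AE92
s_3 = Round(s_2, k_2) = 0x0DFFA4
s_4 = Round(s_3, k_3) = 0xB04608
s_5 = Round(s_4, k_4) = 0x6020B1
s_6 = Round(s_5, k_5) = 0x8AFF32
s_7 = Round(s_6, k_6) = 0xBD994C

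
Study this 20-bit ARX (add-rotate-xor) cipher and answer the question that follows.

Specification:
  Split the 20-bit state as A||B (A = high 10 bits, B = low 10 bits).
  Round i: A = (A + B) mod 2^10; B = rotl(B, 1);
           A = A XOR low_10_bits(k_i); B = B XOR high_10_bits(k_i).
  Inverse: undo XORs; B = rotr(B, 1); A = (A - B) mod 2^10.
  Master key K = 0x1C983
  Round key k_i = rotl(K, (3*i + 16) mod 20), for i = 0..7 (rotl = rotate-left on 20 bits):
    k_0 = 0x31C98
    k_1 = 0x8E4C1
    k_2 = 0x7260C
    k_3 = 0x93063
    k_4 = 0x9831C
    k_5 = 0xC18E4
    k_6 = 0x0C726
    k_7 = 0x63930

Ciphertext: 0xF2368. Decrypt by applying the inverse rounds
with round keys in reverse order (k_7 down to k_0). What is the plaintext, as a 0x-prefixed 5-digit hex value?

0x7DA1D

s_0 = ciphertext = 0xF2368
s_1 = InvRound(s_0, k_7) = 0x61573
s_2 = InvRound(s_1, k_6) = 0x808A1
s_3 = InvRound(s_2, k_5) = 0xC4FD3
s_4 = InvRound(s_3, k_4) = 0x4DAD9
s_5 = InvRound(s_4, k_3) = 0xC2E4A
s_6 = InvRound(s_5, k_2) = 0x51BC1
s_7 = InvRound(s_6, k_1) = 0x22CFC
s_8 = InvRound(s_7, k_0) = 0x7DA1D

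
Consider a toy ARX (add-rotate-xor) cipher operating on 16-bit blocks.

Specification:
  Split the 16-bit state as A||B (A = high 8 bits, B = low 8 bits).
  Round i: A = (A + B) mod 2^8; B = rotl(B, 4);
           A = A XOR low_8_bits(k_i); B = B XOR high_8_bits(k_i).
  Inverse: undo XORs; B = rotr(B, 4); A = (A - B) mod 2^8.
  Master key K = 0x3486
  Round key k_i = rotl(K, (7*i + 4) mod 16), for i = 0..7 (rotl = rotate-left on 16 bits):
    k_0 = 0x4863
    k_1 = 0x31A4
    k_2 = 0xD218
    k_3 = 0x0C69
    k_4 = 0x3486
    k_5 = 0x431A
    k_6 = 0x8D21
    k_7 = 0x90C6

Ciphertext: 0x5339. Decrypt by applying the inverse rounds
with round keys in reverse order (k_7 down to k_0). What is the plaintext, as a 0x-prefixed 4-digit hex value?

s_0 = ciphertext = 0x5339
s_1 = InvRound(s_0, k_7) = 0xFB9A
s_2 = InvRound(s_1, k_6) = 0x6971
s_3 = InvRound(s_2, k_5) = 0x5023
s_4 = InvRound(s_3, k_4) = 0x6571
s_5 = InvRound(s_4, k_3) = 0x35D7
s_6 = InvRound(s_5, k_2) = 0xDD50
s_7 = InvRound(s_6, k_1) = 0x6316
s_8 = InvRound(s_7, k_0) = 0x1BE5

0x1BE5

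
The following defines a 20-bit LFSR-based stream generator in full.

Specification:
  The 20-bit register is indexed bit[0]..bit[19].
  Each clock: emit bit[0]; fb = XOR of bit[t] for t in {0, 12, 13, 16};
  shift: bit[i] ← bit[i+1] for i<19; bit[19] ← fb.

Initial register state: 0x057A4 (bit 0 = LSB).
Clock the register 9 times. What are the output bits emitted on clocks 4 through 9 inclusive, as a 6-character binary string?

001011

reg_0 = 0x057A4
clock 1: out=0, reg = 0x82BD2
clock 2: out=0, reg = 0xC15E9
clock 3: out=1, reg = 0x60AF4
clock 4: out=0, reg = 0x3057A
clock 5: out=0, reg = 0x982BD
clock 6: out=1, reg = 0x4C15E
clock 7: out=0, reg = 0x260AF
clock 8: out=1, reg = 0x13057
clock 9: out=1, reg = 0x0982B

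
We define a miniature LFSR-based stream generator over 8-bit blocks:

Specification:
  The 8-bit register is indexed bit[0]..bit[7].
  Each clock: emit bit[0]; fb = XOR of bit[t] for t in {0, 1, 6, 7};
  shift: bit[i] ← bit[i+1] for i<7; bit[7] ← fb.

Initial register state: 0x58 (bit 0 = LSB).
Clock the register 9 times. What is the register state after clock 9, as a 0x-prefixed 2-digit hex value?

reg_0 = 0x58
clock 1: out=0, reg = 0xAC
clock 2: out=0, reg = 0xD6
clock 3: out=0, reg = 0xEB
clock 4: out=1, reg = 0x75
clock 5: out=1, reg = 0x3A
clock 6: out=0, reg = 0x9D
clock 7: out=1, reg = 0x4E
clock 8: out=0, reg = 0x27
clock 9: out=1, reg = 0x13

0x13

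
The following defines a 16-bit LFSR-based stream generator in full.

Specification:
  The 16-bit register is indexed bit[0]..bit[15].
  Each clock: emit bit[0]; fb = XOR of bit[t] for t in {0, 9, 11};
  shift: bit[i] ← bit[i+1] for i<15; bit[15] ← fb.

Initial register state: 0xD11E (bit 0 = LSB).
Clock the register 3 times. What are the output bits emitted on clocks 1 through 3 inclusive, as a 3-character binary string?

reg_0 = 0xD11E
clock 1: out=0, reg = 0x688F
clock 2: out=1, reg = 0x3447
clock 3: out=1, reg = 0x9A23

011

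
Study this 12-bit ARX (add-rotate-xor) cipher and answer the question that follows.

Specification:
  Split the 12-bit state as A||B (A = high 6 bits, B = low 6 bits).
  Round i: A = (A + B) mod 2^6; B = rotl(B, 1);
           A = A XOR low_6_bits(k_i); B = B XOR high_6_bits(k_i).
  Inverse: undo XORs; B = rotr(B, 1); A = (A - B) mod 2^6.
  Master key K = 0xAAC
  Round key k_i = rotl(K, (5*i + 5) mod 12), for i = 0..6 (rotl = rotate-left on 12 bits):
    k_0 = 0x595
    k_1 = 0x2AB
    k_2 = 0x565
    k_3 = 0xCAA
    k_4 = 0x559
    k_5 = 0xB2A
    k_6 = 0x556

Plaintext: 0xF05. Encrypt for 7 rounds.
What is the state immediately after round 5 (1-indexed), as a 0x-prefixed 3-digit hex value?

0x733

s_0 = plaintext = 0xF05
s_1 = Round(s_0, k_0) = 0x51C
s_2 = Round(s_1, k_1) = 0x6F2
s_3 = Round(s_2, k_2) = 0xA30
s_4 = Round(s_3, k_3) = 0xC93
s_5 = Round(s_4, k_4) = 0x733
s_6 = Round(s_5, k_5) = 0x94B
s_7 = Round(s_6, k_6) = 0x983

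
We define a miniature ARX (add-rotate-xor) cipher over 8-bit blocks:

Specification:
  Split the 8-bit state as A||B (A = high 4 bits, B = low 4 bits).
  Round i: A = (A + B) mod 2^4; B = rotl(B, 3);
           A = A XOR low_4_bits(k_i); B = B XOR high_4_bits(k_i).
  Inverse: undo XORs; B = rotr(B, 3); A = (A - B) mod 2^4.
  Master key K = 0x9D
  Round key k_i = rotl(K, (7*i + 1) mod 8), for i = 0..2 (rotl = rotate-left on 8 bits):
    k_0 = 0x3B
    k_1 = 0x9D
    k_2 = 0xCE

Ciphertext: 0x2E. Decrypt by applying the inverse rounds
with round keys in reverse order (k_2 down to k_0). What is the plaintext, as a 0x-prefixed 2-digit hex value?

0x01

s_0 = ciphertext = 0x2E
s_1 = InvRound(s_0, k_2) = 0x84
s_2 = InvRound(s_1, k_1) = 0xAB
s_3 = InvRound(s_2, k_0) = 0x01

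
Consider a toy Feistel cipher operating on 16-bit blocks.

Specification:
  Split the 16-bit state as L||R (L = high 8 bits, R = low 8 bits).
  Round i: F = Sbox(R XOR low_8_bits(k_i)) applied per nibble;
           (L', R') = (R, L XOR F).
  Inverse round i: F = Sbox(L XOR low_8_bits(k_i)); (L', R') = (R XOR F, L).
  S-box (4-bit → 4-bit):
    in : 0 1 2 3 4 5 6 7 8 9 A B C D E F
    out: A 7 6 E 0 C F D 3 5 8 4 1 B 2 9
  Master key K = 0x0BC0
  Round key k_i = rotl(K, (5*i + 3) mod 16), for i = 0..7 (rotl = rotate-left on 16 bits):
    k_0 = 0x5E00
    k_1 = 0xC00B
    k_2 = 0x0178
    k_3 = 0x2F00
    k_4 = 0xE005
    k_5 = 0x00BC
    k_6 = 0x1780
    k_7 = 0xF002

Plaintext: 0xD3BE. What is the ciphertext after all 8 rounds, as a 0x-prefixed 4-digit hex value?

0x9B8D

s_0 = plaintext = 0xD3BE
s_1 = Round(s_0, k_0) = 0xBE91
s_2 = Round(s_1, k_1) = 0x91E6
s_3 = Round(s_2, k_2) = 0xE6C3
s_4 = Round(s_3, k_3) = 0xC3F8
s_5 = Round(s_4, k_4) = 0xF858
s_6 = Round(s_5, k_5) = 0x58D8
s_7 = Round(s_6, k_6) = 0xD89B
s_8 = Round(s_7, k_7) = 0x9B8D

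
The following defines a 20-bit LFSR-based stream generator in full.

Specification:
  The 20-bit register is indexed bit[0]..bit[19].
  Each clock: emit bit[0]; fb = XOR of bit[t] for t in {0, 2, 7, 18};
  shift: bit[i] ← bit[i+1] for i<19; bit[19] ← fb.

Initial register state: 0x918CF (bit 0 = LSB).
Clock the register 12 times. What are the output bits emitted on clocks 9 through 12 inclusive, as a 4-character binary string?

0001

reg_0 = 0x918CF
clock 1: out=1, reg = 0xC8C67
clock 2: out=1, reg = 0xE4633
clock 3: out=1, reg = 0x72319
clock 4: out=1, reg = 0x3918C
clock 5: out=0, reg = 0x1C8C6
clock 6: out=0, reg = 0x0E463
clock 7: out=1, reg = 0x87231
clock 8: out=1, reg = 0xC3918
clock 9: out=0, reg = 0xE1C8C
clock 10: out=0, reg = 0xF0E46
clock 11: out=0, reg = 0x78723
clock 12: out=1, reg = 0x3C391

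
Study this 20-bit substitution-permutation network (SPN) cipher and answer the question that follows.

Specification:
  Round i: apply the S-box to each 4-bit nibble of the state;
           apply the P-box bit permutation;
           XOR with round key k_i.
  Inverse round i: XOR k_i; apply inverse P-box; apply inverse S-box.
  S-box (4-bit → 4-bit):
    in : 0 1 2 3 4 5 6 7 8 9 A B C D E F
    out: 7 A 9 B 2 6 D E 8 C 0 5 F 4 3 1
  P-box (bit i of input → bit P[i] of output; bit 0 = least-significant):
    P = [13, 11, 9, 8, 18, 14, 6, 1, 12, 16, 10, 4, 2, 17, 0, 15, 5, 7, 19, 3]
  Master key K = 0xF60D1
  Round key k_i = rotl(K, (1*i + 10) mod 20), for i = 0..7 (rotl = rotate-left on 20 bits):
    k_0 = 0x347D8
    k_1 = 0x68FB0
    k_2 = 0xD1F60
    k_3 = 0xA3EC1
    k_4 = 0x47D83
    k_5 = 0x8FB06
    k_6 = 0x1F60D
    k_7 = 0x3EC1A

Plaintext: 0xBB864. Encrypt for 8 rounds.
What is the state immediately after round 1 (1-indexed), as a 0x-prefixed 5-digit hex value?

0xF4FAF

s_0 = plaintext = 0xBB864
s_1 = Round(s_0, k_0) = 0xF4FAF
s_2 = Round(s_1, k_1) = 0x4BF90
s_3 = Round(s_2, k_2) = 0xD25A7
s_4 = Round(s_3, k_3) = 0x3B1C5
s_5 = Round(s_4, k_4) = 0x1377C
s_6 = Round(s_5, k_5) = 0xB14D8
s_7 = Round(s_6, k_6) = 0xA776D
s_8 = Round(s_7, k_7) = 0x46A49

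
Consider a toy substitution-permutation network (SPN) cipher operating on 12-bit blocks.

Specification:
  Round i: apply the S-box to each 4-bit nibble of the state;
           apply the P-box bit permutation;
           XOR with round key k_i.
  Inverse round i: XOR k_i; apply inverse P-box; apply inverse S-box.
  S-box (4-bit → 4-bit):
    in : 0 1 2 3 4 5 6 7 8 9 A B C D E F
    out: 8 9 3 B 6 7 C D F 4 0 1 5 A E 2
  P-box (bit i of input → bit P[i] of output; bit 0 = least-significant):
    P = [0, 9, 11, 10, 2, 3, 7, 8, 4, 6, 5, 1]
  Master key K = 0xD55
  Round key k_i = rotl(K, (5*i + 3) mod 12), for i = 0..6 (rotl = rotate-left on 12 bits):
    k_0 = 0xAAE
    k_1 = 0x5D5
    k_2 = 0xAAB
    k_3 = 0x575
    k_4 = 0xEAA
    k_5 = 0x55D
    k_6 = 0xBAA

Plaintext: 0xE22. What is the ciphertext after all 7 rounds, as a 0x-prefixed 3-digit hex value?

s_0 = plaintext = 0xE22
s_1 = Round(s_0, k_0) = 0x8C1
s_2 = Round(s_1, k_1) = 0x122
s_3 = Round(s_2, k_2) = 0x8B4
s_4 = Round(s_3, k_3) = 0xF03
s_5 = Round(s_4, k_4) = 0x9EB
s_6 = Round(s_5, k_5) = 0x4F4
s_7 = Round(s_6, k_6) = 0x1C2

0x1C2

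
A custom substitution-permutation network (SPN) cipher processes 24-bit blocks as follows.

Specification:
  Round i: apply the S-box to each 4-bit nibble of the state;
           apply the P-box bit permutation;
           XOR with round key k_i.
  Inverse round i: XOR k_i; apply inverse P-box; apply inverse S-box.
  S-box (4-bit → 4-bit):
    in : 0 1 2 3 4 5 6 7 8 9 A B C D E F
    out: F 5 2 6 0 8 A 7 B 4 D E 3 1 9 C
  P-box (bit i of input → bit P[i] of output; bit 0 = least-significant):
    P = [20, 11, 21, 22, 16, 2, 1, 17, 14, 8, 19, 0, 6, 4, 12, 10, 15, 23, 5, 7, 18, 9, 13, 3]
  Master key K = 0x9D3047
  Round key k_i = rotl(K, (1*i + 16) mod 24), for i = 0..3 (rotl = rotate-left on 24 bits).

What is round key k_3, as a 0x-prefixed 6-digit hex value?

K = 0x9D3047
k_0 = rotl(K, (1*0+16) mod 24) = rotl(K, 16) = 0x479D30
k_1 = rotl(K, (1*1+16) mod 24) = rotl(K, 17) = 0x8F3A60
k_2 = rotl(K, (1*2+16) mod 24) = rotl(K, 18) = 0x1E74C1
k_3 = rotl(K, (1*3+16) mod 24) = rotl(K, 19) = 0x3CE982

0x3CE982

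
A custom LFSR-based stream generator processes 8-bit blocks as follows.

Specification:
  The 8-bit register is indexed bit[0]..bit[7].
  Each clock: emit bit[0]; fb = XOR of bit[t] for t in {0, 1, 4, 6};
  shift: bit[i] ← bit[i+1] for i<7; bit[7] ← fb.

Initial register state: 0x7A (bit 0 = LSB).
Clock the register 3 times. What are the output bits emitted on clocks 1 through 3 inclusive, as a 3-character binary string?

reg_0 = 0x7A
clock 1: out=0, reg = 0xBD
clock 2: out=1, reg = 0x5E
clock 3: out=0, reg = 0xAF

010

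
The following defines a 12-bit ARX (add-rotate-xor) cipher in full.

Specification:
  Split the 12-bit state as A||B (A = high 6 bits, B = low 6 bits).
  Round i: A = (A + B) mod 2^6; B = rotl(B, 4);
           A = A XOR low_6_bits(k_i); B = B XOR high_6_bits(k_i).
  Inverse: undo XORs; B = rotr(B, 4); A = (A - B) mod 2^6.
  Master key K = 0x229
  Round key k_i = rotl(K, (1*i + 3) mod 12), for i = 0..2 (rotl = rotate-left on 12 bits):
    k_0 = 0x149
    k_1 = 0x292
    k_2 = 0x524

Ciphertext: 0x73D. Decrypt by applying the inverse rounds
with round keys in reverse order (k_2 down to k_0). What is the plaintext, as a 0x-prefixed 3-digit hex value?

0xA1F

s_0 = ciphertext = 0x73D
s_1 = InvRound(s_0, k_2) = 0x4A6
s_2 = InvRound(s_1, k_1) = 0x3B2
s_3 = InvRound(s_2, k_0) = 0xA1F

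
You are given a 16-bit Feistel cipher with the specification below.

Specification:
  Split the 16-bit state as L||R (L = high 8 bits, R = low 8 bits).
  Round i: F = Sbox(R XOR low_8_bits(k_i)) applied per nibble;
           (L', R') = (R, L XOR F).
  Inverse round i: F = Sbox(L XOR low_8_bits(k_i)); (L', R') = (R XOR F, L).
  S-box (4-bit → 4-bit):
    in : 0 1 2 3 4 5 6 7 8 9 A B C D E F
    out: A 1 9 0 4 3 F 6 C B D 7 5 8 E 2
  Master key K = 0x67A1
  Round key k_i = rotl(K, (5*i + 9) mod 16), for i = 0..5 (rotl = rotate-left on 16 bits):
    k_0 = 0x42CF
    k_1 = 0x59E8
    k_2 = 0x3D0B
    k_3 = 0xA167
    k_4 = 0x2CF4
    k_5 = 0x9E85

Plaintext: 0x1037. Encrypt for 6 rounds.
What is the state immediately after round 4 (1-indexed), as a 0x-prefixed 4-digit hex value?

s_0 = plaintext = 0x1037
s_1 = Round(s_0, k_0) = 0x373C
s_2 = Round(s_1, k_1) = 0x3CB3
s_3 = Round(s_2, k_2) = 0xB340
s_4 = Round(s_3, k_3) = 0x4025
s_5 = Round(s_4, k_4) = 0x25C1
s_6 = Round(s_5, k_5) = 0xC161

0x4025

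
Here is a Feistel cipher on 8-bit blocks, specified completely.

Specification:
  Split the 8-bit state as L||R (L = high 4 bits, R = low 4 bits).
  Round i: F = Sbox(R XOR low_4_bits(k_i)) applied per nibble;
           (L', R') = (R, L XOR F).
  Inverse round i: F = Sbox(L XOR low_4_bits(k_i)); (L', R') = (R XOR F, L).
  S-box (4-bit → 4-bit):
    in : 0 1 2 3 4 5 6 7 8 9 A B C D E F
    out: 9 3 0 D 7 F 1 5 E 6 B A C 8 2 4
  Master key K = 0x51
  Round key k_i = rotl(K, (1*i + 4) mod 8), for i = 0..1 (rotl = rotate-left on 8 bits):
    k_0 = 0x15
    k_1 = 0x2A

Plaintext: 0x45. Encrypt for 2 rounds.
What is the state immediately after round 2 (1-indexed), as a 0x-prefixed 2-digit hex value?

0xD0

s_0 = plaintext = 0x45
s_1 = Round(s_0, k_0) = 0x5D
s_2 = Round(s_1, k_1) = 0xD0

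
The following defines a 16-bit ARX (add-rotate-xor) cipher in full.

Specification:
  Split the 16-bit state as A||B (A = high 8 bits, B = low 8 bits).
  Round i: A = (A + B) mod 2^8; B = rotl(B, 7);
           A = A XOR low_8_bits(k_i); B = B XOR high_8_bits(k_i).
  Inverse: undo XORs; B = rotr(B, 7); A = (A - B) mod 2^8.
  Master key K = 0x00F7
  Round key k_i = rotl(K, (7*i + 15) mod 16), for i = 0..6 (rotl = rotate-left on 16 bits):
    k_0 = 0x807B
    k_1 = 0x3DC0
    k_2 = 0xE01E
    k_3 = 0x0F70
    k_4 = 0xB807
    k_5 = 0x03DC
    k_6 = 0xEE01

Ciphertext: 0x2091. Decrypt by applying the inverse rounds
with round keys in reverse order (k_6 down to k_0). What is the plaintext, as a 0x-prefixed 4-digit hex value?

0x896A

s_0 = ciphertext = 0x2091
s_1 = InvRound(s_0, k_6) = 0x23FE
s_2 = InvRound(s_1, k_5) = 0x04FB
s_3 = InvRound(s_2, k_4) = 0x7D86
s_4 = InvRound(s_3, k_3) = 0xFA13
s_5 = InvRound(s_4, k_2) = 0xFDE7
s_6 = InvRound(s_5, k_1) = 0x88B5
s_7 = InvRound(s_6, k_0) = 0x896A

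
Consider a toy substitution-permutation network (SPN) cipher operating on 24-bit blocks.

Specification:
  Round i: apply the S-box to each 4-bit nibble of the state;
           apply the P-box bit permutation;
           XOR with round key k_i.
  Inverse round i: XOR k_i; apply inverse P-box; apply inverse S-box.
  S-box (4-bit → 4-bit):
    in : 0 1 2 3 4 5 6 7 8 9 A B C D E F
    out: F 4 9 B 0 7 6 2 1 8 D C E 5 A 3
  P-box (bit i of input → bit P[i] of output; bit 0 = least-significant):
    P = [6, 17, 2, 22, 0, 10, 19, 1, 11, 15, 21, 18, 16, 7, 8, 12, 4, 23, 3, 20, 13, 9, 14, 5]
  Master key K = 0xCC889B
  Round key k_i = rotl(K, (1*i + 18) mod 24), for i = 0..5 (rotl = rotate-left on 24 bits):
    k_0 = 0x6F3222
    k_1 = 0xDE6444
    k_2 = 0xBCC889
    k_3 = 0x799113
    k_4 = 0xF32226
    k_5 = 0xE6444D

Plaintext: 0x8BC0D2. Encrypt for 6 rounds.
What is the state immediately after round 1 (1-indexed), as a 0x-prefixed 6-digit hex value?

0x138BEB

s_0 = plaintext = 0x8BC0D2
s_1 = Round(s_0, k_0) = 0x138BEB
s_2 = Round(s_1, k_1) = 0x2B2052
s_3 = Round(s_2, k_2) = 0xC174E0
s_4 = Round(s_3, k_3) = 0x3BD7FD
s_5 = Round(s_4, k_4) = 0xE2854B
s_6 = Round(s_5, k_5) = 0x97CE79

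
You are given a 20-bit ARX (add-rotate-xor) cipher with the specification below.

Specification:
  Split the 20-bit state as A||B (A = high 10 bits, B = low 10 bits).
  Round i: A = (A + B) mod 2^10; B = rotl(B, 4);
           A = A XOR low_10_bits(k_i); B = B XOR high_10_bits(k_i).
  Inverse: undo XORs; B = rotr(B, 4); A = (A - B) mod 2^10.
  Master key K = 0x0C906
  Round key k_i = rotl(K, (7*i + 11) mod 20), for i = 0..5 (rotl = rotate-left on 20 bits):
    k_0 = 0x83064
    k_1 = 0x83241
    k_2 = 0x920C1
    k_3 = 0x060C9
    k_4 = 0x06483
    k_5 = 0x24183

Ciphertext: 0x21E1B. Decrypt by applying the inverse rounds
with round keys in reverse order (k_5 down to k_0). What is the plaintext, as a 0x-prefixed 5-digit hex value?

0x838F1

s_0 = ciphertext = 0x21E1B
s_1 = InvRound(s_0, k_5) = 0x872E8
s_2 = InvRound(s_1, k_4) = 0x8C06F
s_3 = InvRound(s_2, k_3) = 0x4C9C7
s_4 = InvRound(s_3, k_2) = 0x7EFF8
s_5 = InvRound(s_4, k_1) = 0xA6D1F
s_6 = InvRound(s_5, k_0) = 0x838F1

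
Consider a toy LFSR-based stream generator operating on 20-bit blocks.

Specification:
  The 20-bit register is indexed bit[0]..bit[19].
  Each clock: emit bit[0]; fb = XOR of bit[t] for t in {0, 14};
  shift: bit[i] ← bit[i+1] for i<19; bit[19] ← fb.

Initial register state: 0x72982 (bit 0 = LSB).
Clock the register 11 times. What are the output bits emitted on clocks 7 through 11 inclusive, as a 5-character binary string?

reg_0 = 0x72982
clock 1: out=0, reg = 0x394C1
clock 2: out=1, reg = 0x9CA60
clock 3: out=0, reg = 0xCE530
clock 4: out=0, reg = 0xE7298
clock 5: out=0, reg = 0xF394C
clock 6: out=0, reg = 0x79CA6
clock 7: out=0, reg = 0x3CE53
clock 8: out=1, reg = 0x1E729
clock 9: out=1, reg = 0x0F394
clock 10: out=0, reg = 0x879CA
clock 11: out=0, reg = 0xC3CE5

01100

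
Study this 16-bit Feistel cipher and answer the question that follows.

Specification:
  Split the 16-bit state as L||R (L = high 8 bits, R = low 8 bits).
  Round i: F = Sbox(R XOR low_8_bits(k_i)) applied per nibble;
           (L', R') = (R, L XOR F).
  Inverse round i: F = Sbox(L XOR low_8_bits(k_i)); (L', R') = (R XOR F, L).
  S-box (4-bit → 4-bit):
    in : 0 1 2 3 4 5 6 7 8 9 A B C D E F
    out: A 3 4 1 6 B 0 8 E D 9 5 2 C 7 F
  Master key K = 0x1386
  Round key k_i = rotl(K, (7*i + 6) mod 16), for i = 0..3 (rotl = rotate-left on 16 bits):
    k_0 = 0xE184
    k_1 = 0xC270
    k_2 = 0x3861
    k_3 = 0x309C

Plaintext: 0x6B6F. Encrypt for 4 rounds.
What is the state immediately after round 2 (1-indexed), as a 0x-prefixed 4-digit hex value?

0x1E68

s_0 = plaintext = 0x6B6F
s_1 = Round(s_0, k_0) = 0x6F1E
s_2 = Round(s_1, k_1) = 0x1E68
s_3 = Round(s_2, k_2) = 0x68B3
s_4 = Round(s_3, k_3) = 0xB327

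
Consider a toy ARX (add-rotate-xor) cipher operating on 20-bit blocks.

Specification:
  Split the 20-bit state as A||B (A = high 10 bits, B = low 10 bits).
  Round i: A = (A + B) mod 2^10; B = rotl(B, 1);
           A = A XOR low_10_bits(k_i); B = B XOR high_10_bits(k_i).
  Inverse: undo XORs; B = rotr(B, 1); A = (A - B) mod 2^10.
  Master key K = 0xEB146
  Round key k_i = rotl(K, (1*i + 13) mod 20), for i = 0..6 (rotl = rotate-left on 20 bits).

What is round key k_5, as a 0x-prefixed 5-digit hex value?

K = 0xEB146
k_0 = rotl(K, (1*0+13) mod 20) = rotl(K, 13) = 0x8DD62
k_1 = rotl(K, (1*1+13) mod 20) = rotl(K, 14) = 0x1BAC5
k_2 = rotl(K, (1*2+13) mod 20) = rotl(K, 15) = 0x3758A
k_3 = rotl(K, (1*3+13) mod 20) = rotl(K, 16) = 0x6EB14
k_4 = rotl(K, (1*4+13) mod 20) = rotl(K, 17) = 0xDD628
k_5 = rotl(K, (1*5+13) mod 20) = rotl(K, 18) = 0xBAC51

0xBAC51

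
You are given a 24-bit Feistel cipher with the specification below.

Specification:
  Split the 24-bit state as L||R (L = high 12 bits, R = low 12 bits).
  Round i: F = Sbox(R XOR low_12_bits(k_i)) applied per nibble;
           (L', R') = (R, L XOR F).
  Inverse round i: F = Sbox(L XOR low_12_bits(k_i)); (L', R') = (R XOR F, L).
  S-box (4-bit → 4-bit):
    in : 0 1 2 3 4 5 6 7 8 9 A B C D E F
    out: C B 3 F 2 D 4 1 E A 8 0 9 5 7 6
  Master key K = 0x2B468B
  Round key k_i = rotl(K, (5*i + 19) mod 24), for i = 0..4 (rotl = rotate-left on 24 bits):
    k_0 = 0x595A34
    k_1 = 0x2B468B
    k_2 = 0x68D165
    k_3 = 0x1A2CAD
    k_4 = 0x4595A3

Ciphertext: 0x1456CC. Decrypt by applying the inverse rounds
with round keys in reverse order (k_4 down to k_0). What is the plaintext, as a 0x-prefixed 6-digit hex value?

s_0 = ciphertext = 0x1456CC
s_1 = InvRound(s_0, k_4) = 0x4B8145
s_2 = InvRound(s_1, k_3) = 0xFF84B8
s_3 = InvRound(s_2, k_2) = 0x31DFF8
s_4 = InvRound(s_3, k_1) = 0x25C31D
s_5 = InvRound(s_4, k_0) = 0xD5325C

0xD5325C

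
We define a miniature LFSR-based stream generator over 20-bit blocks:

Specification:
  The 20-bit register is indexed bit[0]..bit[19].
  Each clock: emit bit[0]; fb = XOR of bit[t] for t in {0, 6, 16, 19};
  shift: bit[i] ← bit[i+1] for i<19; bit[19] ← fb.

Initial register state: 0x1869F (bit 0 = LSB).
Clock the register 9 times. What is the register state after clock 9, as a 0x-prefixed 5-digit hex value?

0x9E0C3

reg_0 = 0x1869F
clock 1: out=1, reg = 0x0C34F
clock 2: out=1, reg = 0x061A7
clock 3: out=1, reg = 0x830D3
clock 4: out=1, reg = 0xC1869
clock 5: out=1, reg = 0xE0C34
clock 6: out=0, reg = 0xF061A
clock 7: out=0, reg = 0x7830D
clock 8: out=1, reg = 0x3C186
clock 9: out=0, reg = 0x9E0C3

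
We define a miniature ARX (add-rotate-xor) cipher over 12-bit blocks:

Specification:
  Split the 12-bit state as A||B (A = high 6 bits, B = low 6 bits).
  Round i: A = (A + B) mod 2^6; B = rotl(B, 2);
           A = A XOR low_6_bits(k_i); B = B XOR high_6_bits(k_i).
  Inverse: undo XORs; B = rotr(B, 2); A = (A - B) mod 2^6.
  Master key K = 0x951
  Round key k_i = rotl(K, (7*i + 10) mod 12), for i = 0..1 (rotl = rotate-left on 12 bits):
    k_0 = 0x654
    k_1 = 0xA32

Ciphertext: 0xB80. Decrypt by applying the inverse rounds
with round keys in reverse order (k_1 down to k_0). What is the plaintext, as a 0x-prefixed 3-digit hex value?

s_0 = ciphertext = 0xB80
s_1 = InvRound(s_0, k_1) = 0x48A
s_2 = InvRound(s_1, k_0) = 0x4B4

0x4B4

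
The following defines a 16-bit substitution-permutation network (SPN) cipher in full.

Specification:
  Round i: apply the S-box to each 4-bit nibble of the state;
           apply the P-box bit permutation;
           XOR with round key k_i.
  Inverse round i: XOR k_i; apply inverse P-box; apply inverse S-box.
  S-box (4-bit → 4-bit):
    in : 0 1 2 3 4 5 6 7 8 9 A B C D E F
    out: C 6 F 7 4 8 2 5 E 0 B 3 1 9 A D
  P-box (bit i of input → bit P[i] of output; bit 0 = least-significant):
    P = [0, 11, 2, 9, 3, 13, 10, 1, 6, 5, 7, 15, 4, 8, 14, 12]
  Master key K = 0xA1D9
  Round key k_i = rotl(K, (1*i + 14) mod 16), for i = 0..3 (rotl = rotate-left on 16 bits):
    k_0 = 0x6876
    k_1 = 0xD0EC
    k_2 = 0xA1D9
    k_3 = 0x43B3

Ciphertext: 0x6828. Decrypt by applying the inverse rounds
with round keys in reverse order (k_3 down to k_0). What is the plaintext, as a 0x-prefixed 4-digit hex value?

s_0 = ciphertext = 0x6828
s_1 = InvRound(s_0, k_3) = 0xB4AA
s_2 = InvRound(s_1, k_2) = 0xAB0C
s_3 = InvRound(s_2, k_1) = 0x836E
s_4 = InvRound(s_3, k_0) = 0x35BE

0x35BE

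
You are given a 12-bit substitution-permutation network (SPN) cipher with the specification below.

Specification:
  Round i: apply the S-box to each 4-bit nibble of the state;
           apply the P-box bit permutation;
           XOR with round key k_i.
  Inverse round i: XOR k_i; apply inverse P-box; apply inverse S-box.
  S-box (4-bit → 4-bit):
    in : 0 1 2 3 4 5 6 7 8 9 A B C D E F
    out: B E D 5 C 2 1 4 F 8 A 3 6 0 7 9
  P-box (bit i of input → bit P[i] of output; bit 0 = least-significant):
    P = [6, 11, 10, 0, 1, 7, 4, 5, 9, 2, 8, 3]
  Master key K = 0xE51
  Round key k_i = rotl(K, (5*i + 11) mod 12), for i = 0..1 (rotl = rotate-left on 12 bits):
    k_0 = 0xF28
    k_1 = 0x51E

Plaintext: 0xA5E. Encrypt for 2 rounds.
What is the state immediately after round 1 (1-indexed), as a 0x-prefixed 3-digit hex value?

0x3E4

s_0 = plaintext = 0xA5E
s_1 = Round(s_0, k_0) = 0x3E4
s_2 = Round(s_1, k_1) = 0x28D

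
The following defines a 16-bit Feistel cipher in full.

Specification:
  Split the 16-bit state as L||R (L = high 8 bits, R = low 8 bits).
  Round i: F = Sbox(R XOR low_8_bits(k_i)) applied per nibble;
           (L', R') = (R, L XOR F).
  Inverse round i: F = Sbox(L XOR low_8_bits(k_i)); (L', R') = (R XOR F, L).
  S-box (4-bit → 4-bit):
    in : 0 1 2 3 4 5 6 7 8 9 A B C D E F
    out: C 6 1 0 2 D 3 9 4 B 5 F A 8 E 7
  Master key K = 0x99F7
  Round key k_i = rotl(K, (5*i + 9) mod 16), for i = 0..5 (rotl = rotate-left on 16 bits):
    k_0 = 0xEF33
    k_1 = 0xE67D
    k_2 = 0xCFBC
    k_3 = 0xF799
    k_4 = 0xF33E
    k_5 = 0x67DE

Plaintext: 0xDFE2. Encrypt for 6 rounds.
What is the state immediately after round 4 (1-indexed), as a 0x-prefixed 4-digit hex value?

0x7315

s_0 = plaintext = 0xDFE2
s_1 = Round(s_0, k_0) = 0xE259
s_2 = Round(s_1, k_1) = 0x59F0
s_3 = Round(s_2, k_2) = 0xF073
s_4 = Round(s_3, k_3) = 0x7315
s_5 = Round(s_4, k_4) = 0x156C
s_6 = Round(s_5, k_5) = 0x6CE4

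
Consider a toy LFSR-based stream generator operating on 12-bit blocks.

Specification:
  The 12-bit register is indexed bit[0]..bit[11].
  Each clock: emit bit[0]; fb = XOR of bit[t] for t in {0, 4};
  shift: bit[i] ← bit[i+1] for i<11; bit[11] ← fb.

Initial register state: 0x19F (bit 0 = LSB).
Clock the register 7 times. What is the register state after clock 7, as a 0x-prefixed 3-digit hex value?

reg_0 = 0x19F
clock 1: out=1, reg = 0x0CF
clock 2: out=1, reg = 0x867
clock 3: out=1, reg = 0xC33
clock 4: out=1, reg = 0x619
clock 5: out=1, reg = 0x30C
clock 6: out=0, reg = 0x186
clock 7: out=0, reg = 0x0C3

0x0C3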